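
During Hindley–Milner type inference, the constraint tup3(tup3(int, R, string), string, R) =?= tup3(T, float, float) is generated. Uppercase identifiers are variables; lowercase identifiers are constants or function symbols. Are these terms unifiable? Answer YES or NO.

Decompose tup3/3: tup3(int, R, string) =?= T,  string =?= float,  R =?= float.
Bind T := tup3(int, R, string); no other remaining equation mentions T.
Clash: constants string and float differ; no unifier exists.

NO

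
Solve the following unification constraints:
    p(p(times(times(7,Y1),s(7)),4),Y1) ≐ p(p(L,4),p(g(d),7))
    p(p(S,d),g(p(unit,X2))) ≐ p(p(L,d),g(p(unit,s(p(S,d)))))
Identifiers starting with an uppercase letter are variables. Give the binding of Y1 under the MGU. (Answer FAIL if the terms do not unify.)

p(g(d),7)

Decompose p/2: p(times(times(7,Y1),s(7)),4) ≐ p(L,4),  Y1 ≐ p(g(d),7).
Decompose p/2: times(times(7,Y1),s(7)) ≐ L,  4 ≐ 4.
Bind L := times(times(7,Y1),s(7)); substituting into the one remaining equation that mentions L gives: p(p(S,d),g(p(unit,X2))) ≐ p(p(times(times(7,Y1),s(7)),d),g(p(unit,s(p(S,d))))).
Delete trivial equation 4 ≐ 4.
Bind Y1 := p(g(d),7); substituting into the remaining equation gives: p(p(S,d),g(p(unit,X2))) ≐ p(p(times(times(7,p(g(d),7)),s(7)),d),g(p(unit,s(p(S,d))))). Substituting into the earlier binding gives L := times(times(7,p(g(d),7)),s(7)).
Decompose p/2: p(S,d) ≐ p(times(times(7,p(g(d),7)),s(7)),d),  g(p(unit,X2)) ≐ g(p(unit,s(p(S,d)))).
Decompose p/2: S ≐ times(times(7,p(g(d),7)),s(7)),  d ≐ d.
Bind S := times(times(7,p(g(d),7)),s(7)); substituting into the one remaining equation that mentions S gives: g(p(unit,X2)) ≐ g(p(unit,s(p(times(times(7,p(g(d),7)),s(7)),d)))).
Delete trivial equation d ≐ d.
Decompose g/1: p(unit,X2) ≐ p(unit,s(p(times(times(7,p(g(d),7)),s(7)),d))).
Decompose p/2: unit ≐ unit,  X2 ≐ s(p(times(times(7,p(g(d),7)),s(7)),d)).
Delete trivial equation unit ≐ unit.
Bind X2 := s(p(times(times(7,p(g(d),7)),s(7)),d)).
MGU = { L -> times(times(7,p(g(d),7)),s(7)), Y1 -> p(g(d),7), S -> times(times(7,p(g(d),7)),s(7)), X2 -> s(p(times(times(7,p(g(d),7)),s(7)),d)) }, so Y1 -> p(g(d),7).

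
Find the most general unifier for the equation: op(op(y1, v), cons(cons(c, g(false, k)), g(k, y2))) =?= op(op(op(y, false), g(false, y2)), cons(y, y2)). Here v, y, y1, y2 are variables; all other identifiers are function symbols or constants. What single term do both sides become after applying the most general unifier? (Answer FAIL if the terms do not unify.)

FAIL

Decompose op/2: op(y1, v) =?= op(op(y, false), g(false, y2)),  cons(cons(c, g(false, k)), g(k, y2)) =?= cons(y, y2).
Decompose op/2: y1 =?= op(y, false),  v =?= g(false, y2).
Bind y1 := op(y, false); no other remaining equation mentions y1.
Bind v := g(false, y2); no other remaining equation mentions v.
Decompose cons/2: cons(c, g(false, k)) =?= y,  g(k, y2) =?= y2.
Bind y := cons(c, g(false, k)); no other remaining equation mentions y. Substituting into the earlier binding gives y1 := op(cons(c, g(false, k)), false).
Occurs check fails: y2 occurs in g(k, y2); the equation y2 =?= g(k, y2) has no finite solution.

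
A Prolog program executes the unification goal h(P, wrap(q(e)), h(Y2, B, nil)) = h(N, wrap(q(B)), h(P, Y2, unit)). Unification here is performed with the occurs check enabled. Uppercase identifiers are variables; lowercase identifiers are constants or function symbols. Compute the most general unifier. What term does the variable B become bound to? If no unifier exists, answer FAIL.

FAIL

Decompose h/3: P = N,  wrap(q(e)) = wrap(q(B)),  h(Y2, B, nil) = h(P, Y2, unit).
Bind P := N; substituting into the one remaining equation that mentions P gives: h(Y2, B, nil) = h(N, Y2, unit).
Decompose wrap/1: q(e) = q(B).
Decompose q/1: e = B.
Bind B := e; substituting into the remaining equation gives: h(Y2, e, nil) = h(N, Y2, unit).
Decompose h/3: Y2 = N,  e = Y2,  nil = unit.
Bind Y2 := N; substituting into the one remaining equation that mentions Y2 gives: e = N.
Bind N := e; no other remaining equation mentions N. Substituting into the earlier bindings gives P := e, Y2 := e.
Clash: constants nil and unit differ; no unifier exists.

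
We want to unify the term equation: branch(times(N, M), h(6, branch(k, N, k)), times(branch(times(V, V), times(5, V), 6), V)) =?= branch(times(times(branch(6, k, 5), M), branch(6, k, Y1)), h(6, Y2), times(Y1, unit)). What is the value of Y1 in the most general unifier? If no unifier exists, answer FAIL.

Decompose branch/3: times(N, M) =?= times(times(branch(6, k, 5), M), branch(6, k, Y1)),  h(6, branch(k, N, k)) =?= h(6, Y2),  times(branch(times(V, V), times(5, V), 6), V) =?= times(Y1, unit).
Decompose times/2: N =?= times(branch(6, k, 5), M),  M =?= branch(6, k, Y1).
Bind N := times(branch(6, k, 5), M); substituting into the one remaining equation that mentions N gives: h(6, branch(k, times(branch(6, k, 5), M), k)) =?= h(6, Y2).
Bind M := branch(6, k, Y1); substituting into the one remaining equation that mentions M gives: h(6, branch(k, times(branch(6, k, 5), branch(6, k, Y1)), k)) =?= h(6, Y2). Substituting into the earlier binding gives N := times(branch(6, k, 5), branch(6, k, Y1)).
Decompose h/2: 6 =?= 6,  branch(k, times(branch(6, k, 5), branch(6, k, Y1)), k) =?= Y2.
Delete trivial equation 6 =?= 6.
Bind Y2 := branch(k, times(branch(6, k, 5), branch(6, k, Y1)), k); no other remaining equation mentions Y2.
Decompose times/2: branch(times(V, V), times(5, V), 6) =?= Y1,  V =?= unit.
Bind Y1 := branch(times(V, V), times(5, V), 6); no other remaining equation mentions Y1. Substituting into the earlier bindings gives N := times(branch(6, k, 5), branch(6, k, branch(times(V, V), times(5, V), 6))), M := branch(6, k, branch(times(V, V), times(5, V), 6)), Y2 := branch(k, times(branch(6, k, 5), branch(6, k, branch(times(V, V), times(5, V), 6))), k).
Bind V := unit. Substituting into the earlier bindings gives N := times(branch(6, k, 5), branch(6, k, branch(times(unit, unit), times(5, unit), 6))), M := branch(6, k, branch(times(unit, unit), times(5, unit), 6)), Y2 := branch(k, times(branch(6, k, 5), branch(6, k, branch(times(unit, unit), times(5, unit), 6))), k), Y1 := branch(times(unit, unit), times(5, unit), 6).
MGU = { N -> times(branch(6, k, 5), branch(6, k, branch(times(unit, unit), times(5, unit), 6))), M -> branch(6, k, branch(times(unit, unit), times(5, unit), 6)), Y2 -> branch(k, times(branch(6, k, 5), branch(6, k, branch(times(unit, unit), times(5, unit), 6))), k), Y1 -> branch(times(unit, unit), times(5, unit), 6), V -> unit }, so Y1 -> branch(times(unit, unit), times(5, unit), 6).

branch(times(unit, unit), times(5, unit), 6)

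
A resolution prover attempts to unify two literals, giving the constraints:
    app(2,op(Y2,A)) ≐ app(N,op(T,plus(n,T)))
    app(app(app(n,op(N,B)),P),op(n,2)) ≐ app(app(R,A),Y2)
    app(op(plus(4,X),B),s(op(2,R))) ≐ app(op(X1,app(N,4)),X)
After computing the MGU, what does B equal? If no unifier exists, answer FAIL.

app(2,4)

Decompose app/2: 2 ≐ N,  op(Y2,A) ≐ op(T,plus(n,T)).
Bind N := 2; substituting into the 2 remaining equations that mention N gives: app(app(app(n,op(2,B)),P),op(n,2)) ≐ app(app(R,A),Y2),  app(op(plus(4,X),B),s(op(2,R))) ≐ app(op(X1,app(2,4)),X).
Decompose op/2: Y2 ≐ T,  A ≐ plus(n,T).
Bind Y2 := T; substituting into the one remaining equation that mentions Y2 gives: app(app(app(n,op(2,B)),P),op(n,2)) ≐ app(app(R,A),T).
Bind A := plus(n,T); substituting into the one remaining equation that mentions A gives: app(app(app(n,op(2,B)),P),op(n,2)) ≐ app(app(R,plus(n,T)),T).
Decompose app/2: app(app(n,op(2,B)),P) ≐ app(R,plus(n,T)),  op(n,2) ≐ T.
Decompose app/2: app(n,op(2,B)) ≐ R,  P ≐ plus(n,T).
Bind R := app(n,op(2,B)); substituting into the one remaining equation that mentions R gives: app(op(plus(4,X),B),s(op(2,app(n,op(2,B))))) ≐ app(op(X1,app(2,4)),X).
Bind P := plus(n,T); no other remaining equation mentions P.
Bind T := op(n,2); no other remaining equation mentions T. Substituting into the earlier bindings gives Y2 := op(n,2), A := plus(n,op(n,2)), P := plus(n,op(n,2)).
Decompose app/2: op(plus(4,X),B) ≐ op(X1,app(2,4)),  s(op(2,app(n,op(2,B)))) ≐ X.
Decompose op/2: plus(4,X) ≐ X1,  B ≐ app(2,4).
Bind X1 := plus(4,X); no other remaining equation mentions X1.
Bind B := app(2,4); substituting into the remaining equation gives: s(op(2,app(n,op(2,app(2,4))))) ≐ X. Substituting into the earlier binding gives R := app(n,op(2,app(2,4))).
Bind X := s(op(2,app(n,op(2,app(2,4))))). Substituting into the earlier binding gives X1 := plus(4,s(op(2,app(n,op(2,app(2,4)))))).
MGU = { N := 2, Y2 := op(n,2), A := plus(n,op(n,2)), R := app(n,op(2,app(2,4))), P := plus(n,op(n,2)), T := op(n,2), X1 := plus(4,s(op(2,app(n,op(2,app(2,4)))))), B := app(2,4), X := s(op(2,app(n,op(2,app(2,4))))) }, so B := app(2,4).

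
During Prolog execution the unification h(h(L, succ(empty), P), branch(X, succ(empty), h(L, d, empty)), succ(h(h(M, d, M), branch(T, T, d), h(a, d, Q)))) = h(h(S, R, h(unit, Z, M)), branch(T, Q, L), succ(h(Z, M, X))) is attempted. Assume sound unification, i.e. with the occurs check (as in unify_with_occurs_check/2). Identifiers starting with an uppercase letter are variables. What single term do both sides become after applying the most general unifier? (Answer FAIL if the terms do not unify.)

FAIL

Decompose h/3: h(L, succ(empty), P) = h(S, R, h(unit, Z, M)),  branch(X, succ(empty), h(L, d, empty)) = branch(T, Q, L),  succ(h(h(M, d, M), branch(T, T, d), h(a, d, Q))) = succ(h(Z, M, X)).
Decompose h/3: L = S,  succ(empty) = R,  P = h(unit, Z, M).
Bind L := S; substituting into the one remaining equation that mentions L gives: branch(X, succ(empty), h(S, d, empty)) = branch(T, Q, S).
Bind R := succ(empty); no other remaining equation mentions R.
Bind P := h(unit, Z, M); no other remaining equation mentions P.
Decompose branch/3: X = T,  succ(empty) = Q,  h(S, d, empty) = S.
Bind X := T; substituting into the one remaining equation that mentions X gives: succ(h(h(M, d, M), branch(T, T, d), h(a, d, Q))) = succ(h(Z, M, T)).
Bind Q := succ(empty); substituting into the one remaining equation that mentions Q gives: succ(h(h(M, d, M), branch(T, T, d), h(a, d, succ(empty)))) = succ(h(Z, M, T)).
Occurs check fails: S occurs in h(S, d, empty); the equation S = h(S, d, empty) has no finite solution.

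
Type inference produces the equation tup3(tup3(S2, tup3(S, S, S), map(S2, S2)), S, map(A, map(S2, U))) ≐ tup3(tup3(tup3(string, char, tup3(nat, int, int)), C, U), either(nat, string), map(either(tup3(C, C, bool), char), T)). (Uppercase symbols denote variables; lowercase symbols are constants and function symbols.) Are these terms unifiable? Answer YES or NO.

Decompose tup3/3: tup3(S2, tup3(S, S, S), map(S2, S2)) ≐ tup3(tup3(string, char, tup3(nat, int, int)), C, U),  S ≐ either(nat, string),  map(A, map(S2, U)) ≐ map(either(tup3(C, C, bool), char), T).
Decompose tup3/3: S2 ≐ tup3(string, char, tup3(nat, int, int)),  tup3(S, S, S) ≐ C,  map(S2, S2) ≐ U.
Bind S2 := tup3(string, char, tup3(nat, int, int)); substituting into the 2 remaining equations that mention S2 gives: map(tup3(string, char, tup3(nat, int, int)), tup3(string, char, tup3(nat, int, int))) ≐ U,  map(A, map(tup3(string, char, tup3(nat, int, int)), U)) ≐ map(either(tup3(C, C, bool), char), T).
Bind C := tup3(S, S, S); substituting into the one remaining equation that mentions C gives: map(A, map(tup3(string, char, tup3(nat, int, int)), U)) ≐ map(either(tup3(tup3(S, S, S), tup3(S, S, S), bool), char), T).
Bind U := map(tup3(string, char, tup3(nat, int, int)), tup3(string, char, tup3(nat, int, int))); substituting into the one remaining equation that mentions U gives: map(A, map(tup3(string, char, tup3(nat, int, int)), map(tup3(string, char, tup3(nat, int, int)), tup3(string, char, tup3(nat, int, int))))) ≐ map(either(tup3(tup3(S, S, S), tup3(S, S, S), bool), char), T).
Bind S := either(nat, string); substituting into the remaining equation gives: map(A, map(tup3(string, char, tup3(nat, int, int)), map(tup3(string, char, tup3(nat, int, int)), tup3(string, char, tup3(nat, int, int))))) ≐ map(either(tup3(tup3(either(nat, string), either(nat, string), either(nat, string)), tup3(either(nat, string), either(nat, string), either(nat, string)), bool), char), T). Substituting into the earlier binding gives C := tup3(either(nat, string), either(nat, string), either(nat, string)).
Decompose map/2: A ≐ either(tup3(tup3(either(nat, string), either(nat, string), either(nat, string)), tup3(either(nat, string), either(nat, string), either(nat, string)), bool), char),  map(tup3(string, char, tup3(nat, int, int)), map(tup3(string, char, tup3(nat, int, int)), tup3(string, char, tup3(nat, int, int)))) ≐ T.
Bind A := either(tup3(tup3(either(nat, string), either(nat, string), either(nat, string)), tup3(either(nat, string), either(nat, string), either(nat, string)), bool), char); no other remaining equation mentions A.
Bind T := map(tup3(string, char, tup3(nat, int, int)), map(tup3(string, char, tup3(nat, int, int)), tup3(string, char, tup3(nat, int, int)))).
No equations remain and no clash or occurs-check failure arose, so a unifier exists.

YES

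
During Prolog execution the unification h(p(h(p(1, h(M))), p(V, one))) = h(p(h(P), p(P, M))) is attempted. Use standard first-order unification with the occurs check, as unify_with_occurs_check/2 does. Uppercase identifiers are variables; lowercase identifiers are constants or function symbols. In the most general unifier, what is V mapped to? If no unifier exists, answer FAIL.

Decompose h/1: p(h(p(1, h(M))), p(V, one)) = p(h(P), p(P, M)).
Decompose p/2: h(p(1, h(M))) = h(P),  p(V, one) = p(P, M).
Decompose h/1: p(1, h(M)) = P.
Bind P := p(1, h(M)); substituting into the remaining equation gives: p(V, one) = p(p(1, h(M)), M).
Decompose p/2: V = p(1, h(M)),  one = M.
Bind V := p(1, h(M)); no other remaining equation mentions V.
Bind M := one. Substituting into the earlier bindings gives P := p(1, h(one)), V := p(1, h(one)).
MGU = { P ↦ p(1, h(one)), V ↦ p(1, h(one)), M ↦ one }, so V ↦ p(1, h(one)).

p(1, h(one))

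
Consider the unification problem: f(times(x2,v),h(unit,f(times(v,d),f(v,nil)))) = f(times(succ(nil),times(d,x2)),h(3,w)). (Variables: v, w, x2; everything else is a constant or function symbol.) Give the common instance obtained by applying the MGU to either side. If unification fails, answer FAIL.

FAIL

Decompose f/2: times(x2,v) = times(succ(nil),times(d,x2)),  h(unit,f(times(v,d),f(v,nil))) = h(3,w).
Decompose times/2: x2 = succ(nil),  v = times(d,x2).
Bind x2 := succ(nil); substituting into the one remaining equation that mentions x2 gives: v = times(d,succ(nil)).
Bind v := times(d,succ(nil)); substituting into the remaining equation gives: h(unit,f(times(times(d,succ(nil)),d),f(times(d,succ(nil)),nil))) = h(3,w).
Decompose h/2: unit = 3,  f(times(times(d,succ(nil)),d),f(times(d,succ(nil)),nil)) = w.
Clash: constants unit and 3 differ; no unifier exists.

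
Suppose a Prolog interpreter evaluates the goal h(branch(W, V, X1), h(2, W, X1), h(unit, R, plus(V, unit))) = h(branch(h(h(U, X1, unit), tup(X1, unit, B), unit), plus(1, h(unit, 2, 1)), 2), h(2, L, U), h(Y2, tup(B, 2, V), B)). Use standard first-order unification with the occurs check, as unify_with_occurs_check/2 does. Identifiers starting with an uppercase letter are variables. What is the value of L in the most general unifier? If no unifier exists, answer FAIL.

Decompose h/3: branch(W, V, X1) = branch(h(h(U, X1, unit), tup(X1, unit, B), unit), plus(1, h(unit, 2, 1)), 2),  h(2, W, X1) = h(2, L, U),  h(unit, R, plus(V, unit)) = h(Y2, tup(B, 2, V), B).
Decompose branch/3: W = h(h(U, X1, unit), tup(X1, unit, B), unit),  V = plus(1, h(unit, 2, 1)),  X1 = 2.
Bind W := h(h(U, X1, unit), tup(X1, unit, B), unit); substituting into the one remaining equation that mentions W gives: h(2, h(h(U, X1, unit), tup(X1, unit, B), unit), X1) = h(2, L, U).
Bind V := plus(1, h(unit, 2, 1)); substituting into the one remaining equation that mentions V gives: h(unit, R, plus(plus(1, h(unit, 2, 1)), unit)) = h(Y2, tup(B, 2, plus(1, h(unit, 2, 1))), B).
Bind X1 := 2; substituting into the one remaining equation that mentions X1 gives: h(2, h(h(U, 2, unit), tup(2, unit, B), unit), 2) = h(2, L, U). Substituting into the earlier binding gives W := h(h(U, 2, unit), tup(2, unit, B), unit).
Decompose h/3: 2 = 2,  h(h(U, 2, unit), tup(2, unit, B), unit) = L,  2 = U.
Delete trivial equation 2 = 2.
Bind L := h(h(U, 2, unit), tup(2, unit, B), unit); no other remaining equation mentions L.
Bind U := 2; no other remaining equation mentions U. Substituting into the earlier bindings gives W := h(h(2, 2, unit), tup(2, unit, B), unit), L := h(h(2, 2, unit), tup(2, unit, B), unit).
Decompose h/3: unit = Y2,  R = tup(B, 2, plus(1, h(unit, 2, 1))),  plus(plus(1, h(unit, 2, 1)), unit) = B.
Bind Y2 := unit; no other remaining equation mentions Y2.
Bind R := tup(B, 2, plus(1, h(unit, 2, 1))); no other remaining equation mentions R.
Bind B := plus(plus(1, h(unit, 2, 1)), unit). Substituting into the earlier bindings gives W := h(h(2, 2, unit), tup(2, unit, plus(plus(1, h(unit, 2, 1)), unit)), unit), L := h(h(2, 2, unit), tup(2, unit, plus(plus(1, h(unit, 2, 1)), unit)), unit), R := tup(plus(plus(1, h(unit, 2, 1)), unit), 2, plus(1, h(unit, 2, 1))).
MGU = { W = h(h(2, 2, unit), tup(2, unit, plus(plus(1, h(unit, 2, 1)), unit)), unit), V = plus(1, h(unit, 2, 1)), X1 = 2, L = h(h(2, 2, unit), tup(2, unit, plus(plus(1, h(unit, 2, 1)), unit)), unit), U = 2, Y2 = unit, R = tup(plus(plus(1, h(unit, 2, 1)), unit), 2, plus(1, h(unit, 2, 1))), B = plus(plus(1, h(unit, 2, 1)), unit) }, so L = h(h(2, 2, unit), tup(2, unit, plus(plus(1, h(unit, 2, 1)), unit)), unit).

h(h(2, 2, unit), tup(2, unit, plus(plus(1, h(unit, 2, 1)), unit)), unit)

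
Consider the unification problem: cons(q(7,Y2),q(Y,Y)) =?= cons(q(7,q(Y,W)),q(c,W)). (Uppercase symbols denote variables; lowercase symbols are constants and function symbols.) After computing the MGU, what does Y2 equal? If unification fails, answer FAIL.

q(c,c)

Decompose cons/2: q(7,Y2) =?= q(7,q(Y,W)),  q(Y,Y) =?= q(c,W).
Decompose q/2: 7 =?= 7,  Y2 =?= q(Y,W).
Delete trivial equation 7 =?= 7.
Bind Y2 := q(Y,W); no other remaining equation mentions Y2.
Decompose q/2: Y =?= c,  Y =?= W.
Bind Y := c; substituting into the remaining equation gives: c =?= W. Substituting into the earlier binding gives Y2 := q(c,W).
Bind W := c. Substituting into the earlier binding gives Y2 := q(c,c).
MGU = { Y2 -> q(c,c), Y -> c, W -> c }, so Y2 -> q(c,c).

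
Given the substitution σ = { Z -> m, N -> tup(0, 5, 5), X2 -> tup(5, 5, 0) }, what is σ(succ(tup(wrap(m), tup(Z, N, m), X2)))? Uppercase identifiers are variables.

Replace each occurrence of Z with m.
Replace each occurrence of N with tup(0, 5, 5).
Replace each occurrence of X2 with tup(5, 5, 0).
Result: succ(tup(wrap(m), tup(m, tup(0, 5, 5), m), tup(5, 5, 0))).

succ(tup(wrap(m), tup(m, tup(0, 5, 5), m), tup(5, 5, 0)))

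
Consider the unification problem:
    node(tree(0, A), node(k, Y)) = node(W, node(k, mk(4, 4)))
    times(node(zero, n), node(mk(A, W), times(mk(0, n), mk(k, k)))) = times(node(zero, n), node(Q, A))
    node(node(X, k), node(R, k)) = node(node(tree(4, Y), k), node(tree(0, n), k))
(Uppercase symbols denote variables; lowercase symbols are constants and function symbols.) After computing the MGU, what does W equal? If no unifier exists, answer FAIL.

Decompose node/2: tree(0, A) = W,  node(k, Y) = node(k, mk(4, 4)).
Bind W := tree(0, A); substituting into the one remaining equation that mentions W gives: times(node(zero, n), node(mk(A, tree(0, A)), times(mk(0, n), mk(k, k)))) = times(node(zero, n), node(Q, A)).
Decompose node/2: k = k,  Y = mk(4, 4).
Delete trivial equation k = k.
Bind Y := mk(4, 4); substituting into the one remaining equation that mentions Y gives: node(node(X, k), node(R, k)) = node(node(tree(4, mk(4, 4)), k), node(tree(0, n), k)).
Decompose times/2: node(zero, n) = node(zero, n),  node(mk(A, tree(0, A)), times(mk(0, n), mk(k, k))) = node(Q, A).
Delete trivial equation node(zero, n) = node(zero, n).
Decompose node/2: mk(A, tree(0, A)) = Q,  times(mk(0, n), mk(k, k)) = A.
Bind Q := mk(A, tree(0, A)); no other remaining equation mentions Q.
Bind A := times(mk(0, n), mk(k, k)); no other remaining equation mentions A. Substituting into the earlier bindings gives W := tree(0, times(mk(0, n), mk(k, k))), Q := mk(times(mk(0, n), mk(k, k)), tree(0, times(mk(0, n), mk(k, k)))).
Decompose node/2: node(X, k) = node(tree(4, mk(4, 4)), k),  node(R, k) = node(tree(0, n), k).
Decompose node/2: X = tree(4, mk(4, 4)),  k = k.
Bind X := tree(4, mk(4, 4)); no other remaining equation mentions X.
Delete trivial equation k = k.
Decompose node/2: R = tree(0, n),  k = k.
Bind R := tree(0, n); no other remaining equation mentions R.
Delete trivial equation k = k.
MGU = { W := tree(0, times(mk(0, n), mk(k, k))), Y := mk(4, 4), Q := mk(times(mk(0, n), mk(k, k)), tree(0, times(mk(0, n), mk(k, k)))), A := times(mk(0, n), mk(k, k)), X := tree(4, mk(4, 4)), R := tree(0, n) }, so W := tree(0, times(mk(0, n), mk(k, k))).

tree(0, times(mk(0, n), mk(k, k)))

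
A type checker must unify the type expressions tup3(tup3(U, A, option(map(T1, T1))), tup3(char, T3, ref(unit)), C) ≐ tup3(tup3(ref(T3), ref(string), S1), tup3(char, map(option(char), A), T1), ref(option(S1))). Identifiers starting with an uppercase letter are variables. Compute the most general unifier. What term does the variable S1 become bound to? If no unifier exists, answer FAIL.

Decompose tup3/3: tup3(U, A, option(map(T1, T1))) ≐ tup3(ref(T3), ref(string), S1),  tup3(char, T3, ref(unit)) ≐ tup3(char, map(option(char), A), T1),  C ≐ ref(option(S1)).
Decompose tup3/3: U ≐ ref(T3),  A ≐ ref(string),  option(map(T1, T1)) ≐ S1.
Bind U := ref(T3); no other remaining equation mentions U.
Bind A := ref(string); substituting into the one remaining equation that mentions A gives: tup3(char, T3, ref(unit)) ≐ tup3(char, map(option(char), ref(string)), T1).
Bind S1 := option(map(T1, T1)); substituting into the one remaining equation that mentions S1 gives: C ≐ ref(option(option(map(T1, T1)))).
Decompose tup3/3: char ≐ char,  T3 ≐ map(option(char), ref(string)),  ref(unit) ≐ T1.
Delete trivial equation char ≐ char.
Bind T3 := map(option(char), ref(string)); no other remaining equation mentions T3. Substituting into the earlier binding gives U := ref(map(option(char), ref(string))).
Bind T1 := ref(unit); substituting into the remaining equation gives: C ≐ ref(option(option(map(ref(unit), ref(unit))))). Substituting into the earlier binding gives S1 := option(map(ref(unit), ref(unit))).
Bind C := ref(option(option(map(ref(unit), ref(unit))))).
MGU = { U -> ref(map(option(char), ref(string))), A -> ref(string), S1 -> option(map(ref(unit), ref(unit))), T3 -> map(option(char), ref(string)), T1 -> ref(unit), C -> ref(option(option(map(ref(unit), ref(unit))))) }, so S1 -> option(map(ref(unit), ref(unit))).

option(map(ref(unit), ref(unit)))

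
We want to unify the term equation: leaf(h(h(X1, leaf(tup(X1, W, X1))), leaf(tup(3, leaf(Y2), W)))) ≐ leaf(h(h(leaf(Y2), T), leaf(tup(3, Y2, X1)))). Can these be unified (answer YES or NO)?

Decompose leaf/1: h(h(X1, leaf(tup(X1, W, X1))), leaf(tup(3, leaf(Y2), W))) ≐ h(h(leaf(Y2), T), leaf(tup(3, Y2, X1))).
Decompose h/2: h(X1, leaf(tup(X1, W, X1))) ≐ h(leaf(Y2), T),  leaf(tup(3, leaf(Y2), W)) ≐ leaf(tup(3, Y2, X1)).
Decompose h/2: X1 ≐ leaf(Y2),  leaf(tup(X1, W, X1)) ≐ T.
Bind X1 := leaf(Y2); substituting into the remaining equations gives: leaf(tup(leaf(Y2), W, leaf(Y2))) ≐ T,  leaf(tup(3, leaf(Y2), W)) ≐ leaf(tup(3, Y2, leaf(Y2))).
Bind T := leaf(tup(leaf(Y2), W, leaf(Y2))); no other remaining equation mentions T.
Decompose leaf/1: tup(3, leaf(Y2), W) ≐ tup(3, Y2, leaf(Y2)).
Decompose tup/3: 3 ≐ 3,  leaf(Y2) ≐ Y2,  W ≐ leaf(Y2).
Delete trivial equation 3 ≐ 3.
Occurs check fails: Y2 occurs in leaf(Y2); the equation Y2 ≐ leaf(Y2) has no finite solution.

NO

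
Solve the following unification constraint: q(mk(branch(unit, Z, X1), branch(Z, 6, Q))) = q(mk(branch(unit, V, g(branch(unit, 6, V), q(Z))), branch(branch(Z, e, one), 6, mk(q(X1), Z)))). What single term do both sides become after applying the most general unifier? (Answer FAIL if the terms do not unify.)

Decompose q/1: mk(branch(unit, Z, X1), branch(Z, 6, Q)) = mk(branch(unit, V, g(branch(unit, 6, V), q(Z))), branch(branch(Z, e, one), 6, mk(q(X1), Z))).
Decompose mk/2: branch(unit, Z, X1) = branch(unit, V, g(branch(unit, 6, V), q(Z))),  branch(Z, 6, Q) = branch(branch(Z, e, one), 6, mk(q(X1), Z)).
Decompose branch/3: unit = unit,  Z = V,  X1 = g(branch(unit, 6, V), q(Z)).
Delete trivial equation unit = unit.
Bind Z := V; substituting into the remaining equations gives: X1 = g(branch(unit, 6, V), q(V)),  branch(V, 6, Q) = branch(branch(V, e, one), 6, mk(q(X1), V)).
Bind X1 := g(branch(unit, 6, V), q(V)); substituting into the remaining equation gives: branch(V, 6, Q) = branch(branch(V, e, one), 6, mk(q(g(branch(unit, 6, V), q(V))), V)).
Decompose branch/3: V = branch(V, e, one),  6 = 6,  Q = mk(q(g(branch(unit, 6, V), q(V))), V).
Occurs check fails: V occurs in branch(V, e, one); the equation V = branch(V, e, one) has no finite solution.

FAIL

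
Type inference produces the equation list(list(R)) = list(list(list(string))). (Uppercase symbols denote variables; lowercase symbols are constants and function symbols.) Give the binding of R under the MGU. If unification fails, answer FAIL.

Decompose list/1: list(R) = list(list(string)).
Decompose list/1: R = list(string).
Bind R := list(string).
MGU = { R ↦ list(string) }, so R ↦ list(string).

list(string)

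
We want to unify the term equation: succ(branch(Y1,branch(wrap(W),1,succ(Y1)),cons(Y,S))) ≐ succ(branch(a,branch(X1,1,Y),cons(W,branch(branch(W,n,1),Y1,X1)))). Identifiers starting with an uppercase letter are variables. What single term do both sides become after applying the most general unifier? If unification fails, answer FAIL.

succ(branch(a,branch(wrap(succ(a)),1,succ(a)),cons(succ(a),branch(branch(succ(a),n,1),a,wrap(succ(a))))))

Decompose succ/1: branch(Y1,branch(wrap(W),1,succ(Y1)),cons(Y,S)) ≐ branch(a,branch(X1,1,Y),cons(W,branch(branch(W,n,1),Y1,X1))).
Decompose branch/3: Y1 ≐ a,  branch(wrap(W),1,succ(Y1)) ≐ branch(X1,1,Y),  cons(Y,S) ≐ cons(W,branch(branch(W,n,1),Y1,X1)).
Bind Y1 := a; substituting into the remaining equations gives: branch(wrap(W),1,succ(a)) ≐ branch(X1,1,Y),  cons(Y,S) ≐ cons(W,branch(branch(W,n,1),a,X1)).
Decompose branch/3: wrap(W) ≐ X1,  1 ≐ 1,  succ(a) ≐ Y.
Bind X1 := wrap(W); substituting into the one remaining equation that mentions X1 gives: cons(Y,S) ≐ cons(W,branch(branch(W,n,1),a,wrap(W))).
Delete trivial equation 1 ≐ 1.
Bind Y := succ(a); substituting into the remaining equation gives: cons(succ(a),S) ≐ cons(W,branch(branch(W,n,1),a,wrap(W))).
Decompose cons/2: succ(a) ≐ W,  S ≐ branch(branch(W,n,1),a,wrap(W)).
Bind W := succ(a); substituting into the remaining equation gives: S ≐ branch(branch(succ(a),n,1),a,wrap(succ(a))). Substituting into the earlier binding gives X1 := wrap(succ(a)).
Bind S := branch(branch(succ(a),n,1),a,wrap(succ(a))).
Applying the MGU to either side gives succ(branch(a,branch(wrap(succ(a)),1,succ(a)),cons(succ(a),branch(branch(succ(a),n,1),a,wrap(succ(a)))))).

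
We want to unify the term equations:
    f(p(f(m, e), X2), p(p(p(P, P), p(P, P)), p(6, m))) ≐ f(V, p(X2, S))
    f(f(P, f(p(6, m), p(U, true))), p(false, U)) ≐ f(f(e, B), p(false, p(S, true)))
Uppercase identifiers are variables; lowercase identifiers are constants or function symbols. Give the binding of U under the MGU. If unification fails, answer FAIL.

Decompose f/2: p(f(m, e), X2) ≐ V,  p(p(p(P, P), p(P, P)), p(6, m)) ≐ p(X2, S).
Bind V := p(f(m, e), X2); no other remaining equation mentions V.
Decompose p/2: p(p(P, P), p(P, P)) ≐ X2,  p(6, m) ≐ S.
Bind X2 := p(p(P, P), p(P, P)); no other remaining equation mentions X2. Substituting into the earlier binding gives V := p(f(m, e), p(p(P, P), p(P, P))).
Bind S := p(6, m); substituting into the remaining equation gives: f(f(P, f(p(6, m), p(U, true))), p(false, U)) ≐ f(f(e, B), p(false, p(p(6, m), true))).
Decompose f/2: f(P, f(p(6, m), p(U, true))) ≐ f(e, B),  p(false, U) ≐ p(false, p(p(6, m), true)).
Decompose f/2: P ≐ e,  f(p(6, m), p(U, true)) ≐ B.
Bind P := e; no other remaining equation mentions P. Substituting into the earlier bindings gives V := p(f(m, e), p(p(e, e), p(e, e))), X2 := p(p(e, e), p(e, e)).
Bind B := f(p(6, m), p(U, true)); no other remaining equation mentions B.
Decompose p/2: false ≐ false,  U ≐ p(p(6, m), true).
Delete trivial equation false ≐ false.
Bind U := p(p(6, m), true). Substituting into the earlier binding gives B := f(p(6, m), p(p(p(6, m), true), true)).
MGU = { V ↦ p(f(m, e), p(p(e, e), p(e, e))), X2 ↦ p(p(e, e), p(e, e)), S ↦ p(6, m), P ↦ e, B ↦ f(p(6, m), p(p(p(6, m), true), true)), U ↦ p(p(6, m), true) }, so U ↦ p(p(6, m), true).

p(p(6, m), true)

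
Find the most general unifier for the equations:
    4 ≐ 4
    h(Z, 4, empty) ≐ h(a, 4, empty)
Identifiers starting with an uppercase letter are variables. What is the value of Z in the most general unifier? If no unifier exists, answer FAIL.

Delete trivial equation 4 ≐ 4.
Decompose h/3: Z ≐ a,  4 ≐ 4,  empty ≐ empty.
Bind Z := a; no other remaining equation mentions Z.
Delete trivial equation 4 ≐ 4.
Delete trivial equation empty ≐ empty.
MGU = { Z -> a }, so Z -> a.

a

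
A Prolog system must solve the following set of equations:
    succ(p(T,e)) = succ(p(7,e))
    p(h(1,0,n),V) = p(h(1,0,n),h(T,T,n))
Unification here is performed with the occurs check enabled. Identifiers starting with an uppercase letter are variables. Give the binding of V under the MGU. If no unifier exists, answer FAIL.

Decompose succ/1: p(T,e) = p(7,e).
Decompose p/2: T = 7,  e = e.
Bind T := 7; substituting into the one remaining equation that mentions T gives: p(h(1,0,n),V) = p(h(1,0,n),h(7,7,n)).
Delete trivial equation e = e.
Decompose p/2: h(1,0,n) = h(1,0,n),  V = h(7,7,n).
Delete trivial equation h(1,0,n) = h(1,0,n).
Bind V := h(7,7,n).
MGU = { T ↦ 7, V ↦ h(7,7,n) }, so V ↦ h(7,7,n).

h(7,7,n)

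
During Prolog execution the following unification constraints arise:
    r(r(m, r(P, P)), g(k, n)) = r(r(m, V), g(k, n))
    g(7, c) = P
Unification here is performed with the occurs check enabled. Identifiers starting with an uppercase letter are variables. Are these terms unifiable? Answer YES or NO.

Decompose r/2: r(m, r(P, P)) = r(m, V),  g(k, n) = g(k, n).
Decompose r/2: m = m,  r(P, P) = V.
Delete trivial equation m = m.
Bind V := r(P, P); no other remaining equation mentions V.
Delete trivial equation g(k, n) = g(k, n).
Bind P := g(7, c). Substituting into the earlier binding gives V := r(g(7, c), g(7, c)).
No equations remain and no clash or occurs-check failure arose, so a unifier exists.

YES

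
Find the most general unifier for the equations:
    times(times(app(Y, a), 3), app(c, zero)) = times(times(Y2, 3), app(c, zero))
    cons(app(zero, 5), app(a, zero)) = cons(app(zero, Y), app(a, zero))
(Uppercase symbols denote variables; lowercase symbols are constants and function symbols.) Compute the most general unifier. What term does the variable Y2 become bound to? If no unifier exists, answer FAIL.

Decompose times/2: times(app(Y, a), 3) = times(Y2, 3),  app(c, zero) = app(c, zero).
Decompose times/2: app(Y, a) = Y2,  3 = 3.
Bind Y2 := app(Y, a); no other remaining equation mentions Y2.
Delete trivial equation 3 = 3.
Delete trivial equation app(c, zero) = app(c, zero).
Decompose cons/2: app(zero, 5) = app(zero, Y),  app(a, zero) = app(a, zero).
Decompose app/2: zero = zero,  5 = Y.
Delete trivial equation zero = zero.
Bind Y := 5; no other remaining equation mentions Y. Substituting into the earlier binding gives Y2 := app(5, a).
Delete trivial equation app(a, zero) = app(a, zero).
MGU = { Y2 := app(5, a), Y := 5 }, so Y2 := app(5, a).

app(5, a)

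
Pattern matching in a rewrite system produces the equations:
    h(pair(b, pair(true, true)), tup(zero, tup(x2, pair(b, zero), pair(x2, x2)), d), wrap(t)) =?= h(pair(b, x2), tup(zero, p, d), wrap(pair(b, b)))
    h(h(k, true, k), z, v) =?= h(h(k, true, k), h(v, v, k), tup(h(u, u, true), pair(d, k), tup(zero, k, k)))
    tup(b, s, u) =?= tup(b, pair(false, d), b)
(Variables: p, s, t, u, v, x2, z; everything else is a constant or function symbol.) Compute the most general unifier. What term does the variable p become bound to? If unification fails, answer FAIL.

Decompose h/3: pair(b, pair(true, true)) =?= pair(b, x2),  tup(zero, tup(x2, pair(b, zero), pair(x2, x2)), d) =?= tup(zero, p, d),  wrap(t) =?= wrap(pair(b, b)).
Decompose pair/2: b =?= b,  pair(true, true) =?= x2.
Delete trivial equation b =?= b.
Bind x2 := pair(true, true); substituting into the one remaining equation that mentions x2 gives: tup(zero, tup(pair(true, true), pair(b, zero), pair(pair(true, true), pair(true, true))), d) =?= tup(zero, p, d).
Decompose tup/3: zero =?= zero,  tup(pair(true, true), pair(b, zero), pair(pair(true, true), pair(true, true))) =?= p,  d =?= d.
Delete trivial equation zero =?= zero.
Bind p := tup(pair(true, true), pair(b, zero), pair(pair(true, true), pair(true, true))); no other remaining equation mentions p.
Delete trivial equation d =?= d.
Decompose wrap/1: t =?= pair(b, b).
Bind t := pair(b, b); no other remaining equation mentions t.
Decompose h/3: h(k, true, k) =?= h(k, true, k),  z =?= h(v, v, k),  v =?= tup(h(u, u, true), pair(d, k), tup(zero, k, k)).
Delete trivial equation h(k, true, k) =?= h(k, true, k).
Bind z := h(v, v, k); no other remaining equation mentions z.
Bind v := tup(h(u, u, true), pair(d, k), tup(zero, k, k)); no other remaining equation mentions v. Substituting into the earlier binding gives z := h(tup(h(u, u, true), pair(d, k), tup(zero, k, k)), tup(h(u, u, true), pair(d, k), tup(zero, k, k)), k).
Decompose tup/3: b =?= b,  s =?= pair(false, d),  u =?= b.
Delete trivial equation b =?= b.
Bind s := pair(false, d); no other remaining equation mentions s.
Bind u := b. Substituting into the earlier bindings gives z := h(tup(h(b, b, true), pair(d, k), tup(zero, k, k)), tup(h(b, b, true), pair(d, k), tup(zero, k, k)), k), v := tup(h(b, b, true), pair(d, k), tup(zero, k, k)).
MGU = { x2 := pair(true, true), p := tup(pair(true, true), pair(b, zero), pair(pair(true, true), pair(true, true))), t := pair(b, b), z := h(tup(h(b, b, true), pair(d, k), tup(zero, k, k)), tup(h(b, b, true), pair(d, k), tup(zero, k, k)), k), v := tup(h(b, b, true), pair(d, k), tup(zero, k, k)), s := pair(false, d), u := b }, so p := tup(pair(true, true), pair(b, zero), pair(pair(true, true), pair(true, true))).

tup(pair(true, true), pair(b, zero), pair(pair(true, true), pair(true, true)))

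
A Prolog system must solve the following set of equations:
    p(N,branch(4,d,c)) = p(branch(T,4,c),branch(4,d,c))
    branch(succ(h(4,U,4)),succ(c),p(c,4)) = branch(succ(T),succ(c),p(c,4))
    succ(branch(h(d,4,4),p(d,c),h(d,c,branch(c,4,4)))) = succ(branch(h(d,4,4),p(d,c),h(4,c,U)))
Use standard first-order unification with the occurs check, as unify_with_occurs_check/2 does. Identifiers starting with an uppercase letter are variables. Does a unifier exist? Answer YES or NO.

Decompose p/2: N = branch(T,4,c),  branch(4,d,c) = branch(4,d,c).
Bind N := branch(T,4,c); no other remaining equation mentions N.
Delete trivial equation branch(4,d,c) = branch(4,d,c).
Decompose branch/3: succ(h(4,U,4)) = succ(T),  succ(c) = succ(c),  p(c,4) = p(c,4).
Decompose succ/1: h(4,U,4) = T.
Bind T := h(4,U,4); no other remaining equation mentions T. Substituting into the earlier binding gives N := branch(h(4,U,4),4,c).
Delete trivial equation succ(c) = succ(c).
Delete trivial equation p(c,4) = p(c,4).
Decompose succ/1: branch(h(d,4,4),p(d,c),h(d,c,branch(c,4,4))) = branch(h(d,4,4),p(d,c),h(4,c,U)).
Decompose branch/3: h(d,4,4) = h(d,4,4),  p(d,c) = p(d,c),  h(d,c,branch(c,4,4)) = h(4,c,U).
Delete trivial equation h(d,4,4) = h(d,4,4).
Delete trivial equation p(d,c) = p(d,c).
Decompose h/3: d = 4,  c = c,  branch(c,4,4) = U.
Clash: constants d and 4 differ; no unifier exists.

NO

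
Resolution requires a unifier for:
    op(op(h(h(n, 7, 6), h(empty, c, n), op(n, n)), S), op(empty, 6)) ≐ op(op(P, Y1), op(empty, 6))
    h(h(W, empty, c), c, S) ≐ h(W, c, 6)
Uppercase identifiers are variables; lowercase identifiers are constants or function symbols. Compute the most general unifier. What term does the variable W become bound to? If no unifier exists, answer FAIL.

FAIL

Decompose op/2: op(h(h(n, 7, 6), h(empty, c, n), op(n, n)), S) ≐ op(P, Y1),  op(empty, 6) ≐ op(empty, 6).
Decompose op/2: h(h(n, 7, 6), h(empty, c, n), op(n, n)) ≐ P,  S ≐ Y1.
Bind P := h(h(n, 7, 6), h(empty, c, n), op(n, n)); no other remaining equation mentions P.
Bind S := Y1; substituting into the one remaining equation that mentions S gives: h(h(W, empty, c), c, Y1) ≐ h(W, c, 6).
Delete trivial equation op(empty, 6) ≐ op(empty, 6).
Decompose h/3: h(W, empty, c) ≐ W,  c ≐ c,  Y1 ≐ 6.
Occurs check fails: W occurs in h(W, empty, c); the equation W ≐ h(W, empty, c) has no finite solution.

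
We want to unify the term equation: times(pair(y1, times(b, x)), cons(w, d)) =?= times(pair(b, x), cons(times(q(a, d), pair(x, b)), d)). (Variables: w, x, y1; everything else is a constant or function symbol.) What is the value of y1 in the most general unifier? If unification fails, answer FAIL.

Decompose times/2: pair(y1, times(b, x)) =?= pair(b, x),  cons(w, d) =?= cons(times(q(a, d), pair(x, b)), d).
Decompose pair/2: y1 =?= b,  times(b, x) =?= x.
Bind y1 := b; no other remaining equation mentions y1.
Occurs check fails: x occurs in times(b, x); the equation x =?= times(b, x) has no finite solution.

FAIL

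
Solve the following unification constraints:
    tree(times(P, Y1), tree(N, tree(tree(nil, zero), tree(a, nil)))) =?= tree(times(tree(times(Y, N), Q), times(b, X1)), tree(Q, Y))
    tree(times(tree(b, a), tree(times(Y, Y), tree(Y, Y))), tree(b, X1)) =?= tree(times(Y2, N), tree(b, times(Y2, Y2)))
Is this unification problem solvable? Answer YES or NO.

Decompose tree/2: times(P, Y1) =?= times(tree(times(Y, N), Q), times(b, X1)),  tree(N, tree(tree(nil, zero), tree(a, nil))) =?= tree(Q, Y).
Decompose times/2: P =?= tree(times(Y, N), Q),  Y1 =?= times(b, X1).
Bind P := tree(times(Y, N), Q); no other remaining equation mentions P.
Bind Y1 := times(b, X1); no other remaining equation mentions Y1.
Decompose tree/2: N =?= Q,  tree(tree(nil, zero), tree(a, nil)) =?= Y.
Bind N := Q; substituting into the one remaining equation that mentions N gives: tree(times(tree(b, a), tree(times(Y, Y), tree(Y, Y))), tree(b, X1)) =?= tree(times(Y2, Q), tree(b, times(Y2, Y2))). Substituting into the earlier binding gives P := tree(times(Y, Q), Q).
Bind Y := tree(tree(nil, zero), tree(a, nil)); substituting into the remaining equation gives: tree(times(tree(b, a), tree(times(tree(tree(nil, zero), tree(a, nil)), tree(tree(nil, zero), tree(a, nil))), tree(tree(tree(nil, zero), tree(a, nil)), tree(tree(nil, zero), tree(a, nil))))), tree(b, X1)) =?= tree(times(Y2, Q), tree(b, times(Y2, Y2))). Substituting into the earlier binding gives P := tree(times(tree(tree(nil, zero), tree(a, nil)), Q), Q).
Decompose tree/2: times(tree(b, a), tree(times(tree(tree(nil, zero), tree(a, nil)), tree(tree(nil, zero), tree(a, nil))), tree(tree(tree(nil, zero), tree(a, nil)), tree(tree(nil, zero), tree(a, nil))))) =?= times(Y2, Q),  tree(b, X1) =?= tree(b, times(Y2, Y2)).
Decompose times/2: tree(b, a) =?= Y2,  tree(times(tree(tree(nil, zero), tree(a, nil)), tree(tree(nil, zero), tree(a, nil))), tree(tree(tree(nil, zero), tree(a, nil)), tree(tree(nil, zero), tree(a, nil)))) =?= Q.
Bind Y2 := tree(b, a); substituting into the one remaining equation that mentions Y2 gives: tree(b, X1) =?= tree(b, times(tree(b, a), tree(b, a))).
Bind Q := tree(times(tree(tree(nil, zero), tree(a, nil)), tree(tree(nil, zero), tree(a, nil))), tree(tree(tree(nil, zero), tree(a, nil)), tree(tree(nil, zero), tree(a, nil)))); no other remaining equation mentions Q. Substituting into the earlier bindings gives P := tree(times(tree(tree(nil, zero), tree(a, nil)), tree(times(tree(tree(nil, zero), tree(a, nil)), tree(tree(nil, zero), tree(a, nil))), tree(tree(tree(nil, zero), tree(a, nil)), tree(tree(nil, zero), tree(a, nil))))), tree(times(tree(tree(nil, zero), tree(a, nil)), tree(tree(nil, zero), tree(a, nil))), tree(tree(tree(nil, zero), tree(a, nil)), tree(tree(nil, zero), tree(a, nil))))), N := tree(times(tree(tree(nil, zero), tree(a, nil)), tree(tree(nil, zero), tree(a, nil))), tree(tree(tree(nil, zero), tree(a, nil)), tree(tree(nil, zero), tree(a, nil)))).
Decompose tree/2: b =?= b,  X1 =?= times(tree(b, a), tree(b, a)).
Delete trivial equation b =?= b.
Bind X1 := times(tree(b, a), tree(b, a)). Substituting into the earlier binding gives Y1 := times(b, times(tree(b, a), tree(b, a))).
No equations remain and no clash or occurs-check failure arose, so a unifier exists.

YES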